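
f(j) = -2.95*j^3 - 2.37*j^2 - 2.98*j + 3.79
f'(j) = -8.85*j^2 - 4.74*j - 2.98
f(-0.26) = 4.46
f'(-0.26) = -2.35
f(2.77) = -85.35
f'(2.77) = -84.01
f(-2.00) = 23.87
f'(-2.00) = -28.90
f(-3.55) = 116.48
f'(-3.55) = -97.69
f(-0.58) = 5.30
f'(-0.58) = -3.21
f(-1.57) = 14.04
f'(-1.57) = -17.35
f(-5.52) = 444.20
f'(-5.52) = -246.48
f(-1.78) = 18.22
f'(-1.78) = -22.58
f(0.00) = 3.79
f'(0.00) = -2.98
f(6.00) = -736.61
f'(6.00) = -350.02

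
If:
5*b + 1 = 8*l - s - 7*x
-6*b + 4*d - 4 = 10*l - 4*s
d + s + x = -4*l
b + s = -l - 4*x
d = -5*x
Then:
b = -59/143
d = -20/143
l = -9/143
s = 4/11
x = 4/143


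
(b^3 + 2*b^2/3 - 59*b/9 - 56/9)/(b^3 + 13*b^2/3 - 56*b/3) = (3*b^2 + 10*b + 7)/(3*b*(b + 7))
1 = 1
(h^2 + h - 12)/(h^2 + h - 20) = (h^2 + h - 12)/(h^2 + h - 20)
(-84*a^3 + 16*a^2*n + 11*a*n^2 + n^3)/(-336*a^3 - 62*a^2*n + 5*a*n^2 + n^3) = (2*a - n)/(8*a - n)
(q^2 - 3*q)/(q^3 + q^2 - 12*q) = 1/(q + 4)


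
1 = 1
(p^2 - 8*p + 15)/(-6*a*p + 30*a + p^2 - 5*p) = (p - 3)/(-6*a + p)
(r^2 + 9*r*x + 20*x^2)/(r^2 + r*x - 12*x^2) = (-r - 5*x)/(-r + 3*x)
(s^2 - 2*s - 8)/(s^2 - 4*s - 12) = (s - 4)/(s - 6)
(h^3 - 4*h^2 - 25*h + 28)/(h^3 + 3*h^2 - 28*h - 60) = (h^3 - 4*h^2 - 25*h + 28)/(h^3 + 3*h^2 - 28*h - 60)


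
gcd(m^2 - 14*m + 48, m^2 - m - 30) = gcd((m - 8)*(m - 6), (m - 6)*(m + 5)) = m - 6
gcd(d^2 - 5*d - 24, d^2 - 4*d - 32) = d - 8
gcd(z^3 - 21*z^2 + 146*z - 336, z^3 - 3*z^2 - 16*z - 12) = z - 6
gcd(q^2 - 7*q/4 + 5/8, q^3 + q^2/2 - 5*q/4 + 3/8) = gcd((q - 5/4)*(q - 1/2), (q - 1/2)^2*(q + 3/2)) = q - 1/2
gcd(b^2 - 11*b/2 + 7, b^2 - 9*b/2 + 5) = b - 2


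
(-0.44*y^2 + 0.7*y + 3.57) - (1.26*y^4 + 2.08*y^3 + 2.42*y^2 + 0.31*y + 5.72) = -1.26*y^4 - 2.08*y^3 - 2.86*y^2 + 0.39*y - 2.15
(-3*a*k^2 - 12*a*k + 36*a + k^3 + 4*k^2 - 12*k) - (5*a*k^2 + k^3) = -8*a*k^2 - 12*a*k + 36*a + 4*k^2 - 12*k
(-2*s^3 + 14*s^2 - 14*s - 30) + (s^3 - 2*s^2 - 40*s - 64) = -s^3 + 12*s^2 - 54*s - 94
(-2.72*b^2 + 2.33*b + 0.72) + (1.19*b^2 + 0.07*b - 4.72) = -1.53*b^2 + 2.4*b - 4.0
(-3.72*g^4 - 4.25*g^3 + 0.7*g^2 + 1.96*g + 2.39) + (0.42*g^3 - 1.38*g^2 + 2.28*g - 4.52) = -3.72*g^4 - 3.83*g^3 - 0.68*g^2 + 4.24*g - 2.13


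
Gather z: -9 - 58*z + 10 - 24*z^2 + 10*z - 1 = -24*z^2 - 48*z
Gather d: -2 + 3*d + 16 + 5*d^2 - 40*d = 5*d^2 - 37*d + 14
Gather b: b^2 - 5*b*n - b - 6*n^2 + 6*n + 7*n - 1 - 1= b^2 + b*(-5*n - 1) - 6*n^2 + 13*n - 2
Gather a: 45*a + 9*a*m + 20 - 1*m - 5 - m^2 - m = a*(9*m + 45) - m^2 - 2*m + 15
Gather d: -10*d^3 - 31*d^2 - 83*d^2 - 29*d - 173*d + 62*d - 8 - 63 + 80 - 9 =-10*d^3 - 114*d^2 - 140*d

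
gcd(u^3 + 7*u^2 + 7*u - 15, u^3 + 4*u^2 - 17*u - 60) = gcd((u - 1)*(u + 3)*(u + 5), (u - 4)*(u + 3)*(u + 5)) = u^2 + 8*u + 15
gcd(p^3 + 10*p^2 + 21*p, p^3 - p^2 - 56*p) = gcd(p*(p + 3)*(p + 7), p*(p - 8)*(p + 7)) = p^2 + 7*p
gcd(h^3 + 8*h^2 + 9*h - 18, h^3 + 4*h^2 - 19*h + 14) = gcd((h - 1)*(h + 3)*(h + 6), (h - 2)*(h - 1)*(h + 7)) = h - 1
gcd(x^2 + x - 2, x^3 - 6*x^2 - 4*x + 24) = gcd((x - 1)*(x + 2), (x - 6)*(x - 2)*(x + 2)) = x + 2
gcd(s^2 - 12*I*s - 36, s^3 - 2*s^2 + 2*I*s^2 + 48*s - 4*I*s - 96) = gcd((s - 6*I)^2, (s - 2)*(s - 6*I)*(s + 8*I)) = s - 6*I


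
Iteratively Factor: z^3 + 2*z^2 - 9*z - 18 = (z + 3)*(z^2 - z - 6) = (z - 3)*(z + 3)*(z + 2)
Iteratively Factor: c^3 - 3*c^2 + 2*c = (c - 1)*(c^2 - 2*c) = (c - 2)*(c - 1)*(c)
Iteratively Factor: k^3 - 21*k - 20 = (k + 1)*(k^2 - k - 20) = (k + 1)*(k + 4)*(k - 5)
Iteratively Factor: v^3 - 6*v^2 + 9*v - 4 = (v - 1)*(v^2 - 5*v + 4) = (v - 4)*(v - 1)*(v - 1)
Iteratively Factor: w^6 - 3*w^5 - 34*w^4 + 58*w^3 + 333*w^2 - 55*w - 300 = (w - 5)*(w^5 + 2*w^4 - 24*w^3 - 62*w^2 + 23*w + 60) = (w - 5)*(w + 4)*(w^4 - 2*w^3 - 16*w^2 + 2*w + 15) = (w - 5)*(w - 1)*(w + 4)*(w^3 - w^2 - 17*w - 15) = (w - 5)*(w - 1)*(w + 1)*(w + 4)*(w^2 - 2*w - 15) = (w - 5)*(w - 1)*(w + 1)*(w + 3)*(w + 4)*(w - 5)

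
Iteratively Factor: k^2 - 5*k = (k)*(k - 5)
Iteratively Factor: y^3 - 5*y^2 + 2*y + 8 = (y + 1)*(y^2 - 6*y + 8) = (y - 2)*(y + 1)*(y - 4)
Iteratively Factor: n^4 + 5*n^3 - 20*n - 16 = (n + 4)*(n^3 + n^2 - 4*n - 4) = (n + 2)*(n + 4)*(n^2 - n - 2) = (n + 1)*(n + 2)*(n + 4)*(n - 2)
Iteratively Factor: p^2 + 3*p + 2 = (p + 2)*(p + 1)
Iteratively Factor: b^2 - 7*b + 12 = (b - 3)*(b - 4)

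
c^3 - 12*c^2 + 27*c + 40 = (c - 8)*(c - 5)*(c + 1)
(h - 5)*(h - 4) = h^2 - 9*h + 20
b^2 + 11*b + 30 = (b + 5)*(b + 6)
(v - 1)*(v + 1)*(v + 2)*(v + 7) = v^4 + 9*v^3 + 13*v^2 - 9*v - 14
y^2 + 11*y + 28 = (y + 4)*(y + 7)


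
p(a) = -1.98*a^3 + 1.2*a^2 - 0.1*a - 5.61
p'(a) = -5.94*a^2 + 2.4*a - 0.1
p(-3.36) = 83.38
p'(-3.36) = -75.22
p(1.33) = -8.28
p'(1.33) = -7.42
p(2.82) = -40.75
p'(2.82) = -40.57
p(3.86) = -101.99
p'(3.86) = -79.34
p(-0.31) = -5.40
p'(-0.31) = -1.41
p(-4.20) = 162.67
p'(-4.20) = -114.96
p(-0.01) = -5.61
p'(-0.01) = -0.12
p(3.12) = -54.38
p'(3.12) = -50.43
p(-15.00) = 6948.39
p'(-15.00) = -1372.60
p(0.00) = -5.61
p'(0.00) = -0.10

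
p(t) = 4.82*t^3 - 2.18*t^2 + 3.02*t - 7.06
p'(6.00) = 497.42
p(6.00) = 973.70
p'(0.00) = 3.02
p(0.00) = -7.06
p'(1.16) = 17.42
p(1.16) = 1.03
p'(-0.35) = 6.32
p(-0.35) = -8.59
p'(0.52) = 4.66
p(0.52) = -5.40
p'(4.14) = 232.81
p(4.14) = 310.10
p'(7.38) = 758.40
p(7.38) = 1833.88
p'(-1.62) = 48.03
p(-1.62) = -38.17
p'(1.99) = 51.61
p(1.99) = 28.30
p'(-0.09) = 3.53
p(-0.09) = -7.35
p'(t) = 14.46*t^2 - 4.36*t + 3.02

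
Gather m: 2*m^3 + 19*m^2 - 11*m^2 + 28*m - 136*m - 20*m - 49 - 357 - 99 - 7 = 2*m^3 + 8*m^2 - 128*m - 512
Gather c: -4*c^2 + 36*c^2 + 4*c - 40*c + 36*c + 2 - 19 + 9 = 32*c^2 - 8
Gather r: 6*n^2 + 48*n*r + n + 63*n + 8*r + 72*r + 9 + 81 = 6*n^2 + 64*n + r*(48*n + 80) + 90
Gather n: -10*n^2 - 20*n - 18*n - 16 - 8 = -10*n^2 - 38*n - 24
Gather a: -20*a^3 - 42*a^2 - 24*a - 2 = -20*a^3 - 42*a^2 - 24*a - 2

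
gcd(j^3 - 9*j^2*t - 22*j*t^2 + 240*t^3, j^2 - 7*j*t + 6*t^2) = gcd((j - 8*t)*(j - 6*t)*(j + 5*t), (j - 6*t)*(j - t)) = -j + 6*t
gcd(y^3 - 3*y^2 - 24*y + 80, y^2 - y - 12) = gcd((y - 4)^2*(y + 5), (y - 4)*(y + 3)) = y - 4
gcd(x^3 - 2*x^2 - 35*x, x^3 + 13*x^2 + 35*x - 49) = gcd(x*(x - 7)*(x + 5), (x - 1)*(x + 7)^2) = 1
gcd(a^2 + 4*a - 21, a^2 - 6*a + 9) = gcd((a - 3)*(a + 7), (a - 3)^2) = a - 3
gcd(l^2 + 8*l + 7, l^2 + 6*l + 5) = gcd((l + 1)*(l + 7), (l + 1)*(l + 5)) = l + 1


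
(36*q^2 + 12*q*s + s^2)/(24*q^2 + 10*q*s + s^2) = (6*q + s)/(4*q + s)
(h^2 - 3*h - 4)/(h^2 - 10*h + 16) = (h^2 - 3*h - 4)/(h^2 - 10*h + 16)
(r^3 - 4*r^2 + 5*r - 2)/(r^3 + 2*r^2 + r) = (r^3 - 4*r^2 + 5*r - 2)/(r*(r^2 + 2*r + 1))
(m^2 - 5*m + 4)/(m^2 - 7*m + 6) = (m - 4)/(m - 6)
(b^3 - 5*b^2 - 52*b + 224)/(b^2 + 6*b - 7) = (b^2 - 12*b + 32)/(b - 1)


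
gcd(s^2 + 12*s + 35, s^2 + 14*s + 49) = s + 7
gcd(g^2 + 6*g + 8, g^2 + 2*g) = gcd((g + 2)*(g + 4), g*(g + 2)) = g + 2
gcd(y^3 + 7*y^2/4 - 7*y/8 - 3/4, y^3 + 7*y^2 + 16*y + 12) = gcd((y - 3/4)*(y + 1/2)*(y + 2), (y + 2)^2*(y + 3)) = y + 2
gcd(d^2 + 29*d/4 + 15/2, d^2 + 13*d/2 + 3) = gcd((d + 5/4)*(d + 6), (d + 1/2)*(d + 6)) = d + 6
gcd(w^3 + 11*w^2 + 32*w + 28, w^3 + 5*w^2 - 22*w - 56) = w^2 + 9*w + 14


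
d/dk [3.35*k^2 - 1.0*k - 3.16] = 6.7*k - 1.0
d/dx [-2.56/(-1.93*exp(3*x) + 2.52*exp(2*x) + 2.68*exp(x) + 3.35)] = (-14.8224*exp(2*x) + 12.9024*exp(x) + 6.8608)*exp(x)/(-1.93*exp(3*x) + 2.52*exp(2*x) + 2.68*exp(x) + 3.35)^2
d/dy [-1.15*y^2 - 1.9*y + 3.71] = -2.3*y - 1.9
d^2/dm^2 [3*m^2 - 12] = 6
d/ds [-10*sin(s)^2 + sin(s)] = (1 - 20*sin(s))*cos(s)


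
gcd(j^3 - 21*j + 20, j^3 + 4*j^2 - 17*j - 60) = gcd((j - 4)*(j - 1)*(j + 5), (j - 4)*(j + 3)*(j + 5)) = j^2 + j - 20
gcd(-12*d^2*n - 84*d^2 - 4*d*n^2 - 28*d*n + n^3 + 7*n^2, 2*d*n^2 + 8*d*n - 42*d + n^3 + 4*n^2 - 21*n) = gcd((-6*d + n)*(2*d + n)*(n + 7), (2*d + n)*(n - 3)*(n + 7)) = 2*d*n + 14*d + n^2 + 7*n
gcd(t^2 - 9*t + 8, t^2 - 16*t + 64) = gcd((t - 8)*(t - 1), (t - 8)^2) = t - 8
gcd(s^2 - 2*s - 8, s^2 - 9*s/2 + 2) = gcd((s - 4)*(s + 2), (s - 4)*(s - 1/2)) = s - 4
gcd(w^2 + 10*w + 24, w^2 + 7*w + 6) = w + 6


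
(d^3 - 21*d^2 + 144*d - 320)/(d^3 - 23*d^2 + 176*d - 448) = (d - 5)/(d - 7)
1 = 1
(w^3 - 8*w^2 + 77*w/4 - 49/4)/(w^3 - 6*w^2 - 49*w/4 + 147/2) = (2*w^2 - 9*w + 7)/(2*w^2 - 5*w - 42)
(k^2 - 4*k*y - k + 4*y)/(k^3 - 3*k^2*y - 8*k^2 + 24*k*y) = (k^2 - 4*k*y - k + 4*y)/(k*(k^2 - 3*k*y - 8*k + 24*y))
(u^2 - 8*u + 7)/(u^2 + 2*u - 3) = (u - 7)/(u + 3)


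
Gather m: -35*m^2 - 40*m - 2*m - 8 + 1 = -35*m^2 - 42*m - 7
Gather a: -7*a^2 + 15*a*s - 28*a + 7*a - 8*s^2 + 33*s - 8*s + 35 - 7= -7*a^2 + a*(15*s - 21) - 8*s^2 + 25*s + 28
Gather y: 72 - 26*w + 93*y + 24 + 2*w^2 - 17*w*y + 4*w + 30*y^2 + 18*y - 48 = 2*w^2 - 22*w + 30*y^2 + y*(111 - 17*w) + 48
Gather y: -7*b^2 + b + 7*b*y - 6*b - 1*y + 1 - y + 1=-7*b^2 - 5*b + y*(7*b - 2) + 2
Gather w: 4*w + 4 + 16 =4*w + 20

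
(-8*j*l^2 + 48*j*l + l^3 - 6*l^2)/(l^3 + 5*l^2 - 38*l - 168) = l*(-8*j + l)/(l^2 + 11*l + 28)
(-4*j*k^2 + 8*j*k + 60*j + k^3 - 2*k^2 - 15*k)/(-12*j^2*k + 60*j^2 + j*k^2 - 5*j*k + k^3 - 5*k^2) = (4*j*k + 12*j - k^2 - 3*k)/(12*j^2 - j*k - k^2)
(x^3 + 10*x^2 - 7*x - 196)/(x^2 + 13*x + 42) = (x^2 + 3*x - 28)/(x + 6)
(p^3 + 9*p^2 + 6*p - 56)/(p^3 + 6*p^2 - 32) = (p + 7)/(p + 4)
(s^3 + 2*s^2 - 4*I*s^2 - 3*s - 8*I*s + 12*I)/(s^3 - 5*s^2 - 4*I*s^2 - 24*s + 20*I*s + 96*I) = (s - 1)/(s - 8)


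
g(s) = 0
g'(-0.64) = 0.00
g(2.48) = 0.00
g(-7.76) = 0.00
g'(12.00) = 0.00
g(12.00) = 0.00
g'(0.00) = 0.00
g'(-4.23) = 0.00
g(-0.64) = 0.00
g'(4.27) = 0.00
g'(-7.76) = 0.00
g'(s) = 0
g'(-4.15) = 0.00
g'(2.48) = 0.00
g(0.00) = 0.00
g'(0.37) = 0.00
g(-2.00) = 0.00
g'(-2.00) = 0.00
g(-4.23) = 0.00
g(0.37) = 0.00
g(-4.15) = 0.00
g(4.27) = 0.00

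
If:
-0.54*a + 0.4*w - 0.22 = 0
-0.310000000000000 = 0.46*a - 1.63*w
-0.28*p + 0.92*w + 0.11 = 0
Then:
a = -0.34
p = 0.71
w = 0.10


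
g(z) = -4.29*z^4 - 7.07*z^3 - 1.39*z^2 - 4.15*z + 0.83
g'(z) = -17.16*z^3 - 21.21*z^2 - 2.78*z - 4.15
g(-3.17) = -207.97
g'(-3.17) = 338.16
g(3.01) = -569.21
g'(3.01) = -672.65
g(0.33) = -1.00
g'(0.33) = -7.99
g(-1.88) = -2.89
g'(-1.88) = 40.13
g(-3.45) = -318.84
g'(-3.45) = 457.64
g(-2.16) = -18.83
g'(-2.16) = 75.83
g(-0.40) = 2.61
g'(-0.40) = -5.33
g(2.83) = -457.46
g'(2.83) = -570.82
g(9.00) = -33449.83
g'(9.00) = -14256.82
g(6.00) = -7161.07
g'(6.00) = -4490.95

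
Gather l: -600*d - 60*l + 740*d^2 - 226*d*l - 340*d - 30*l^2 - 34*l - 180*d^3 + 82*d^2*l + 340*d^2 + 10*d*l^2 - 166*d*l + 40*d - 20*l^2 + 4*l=-180*d^3 + 1080*d^2 - 900*d + l^2*(10*d - 50) + l*(82*d^2 - 392*d - 90)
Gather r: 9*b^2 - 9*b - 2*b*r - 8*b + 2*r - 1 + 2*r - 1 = 9*b^2 - 17*b + r*(4 - 2*b) - 2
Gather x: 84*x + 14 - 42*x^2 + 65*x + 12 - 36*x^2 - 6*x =-78*x^2 + 143*x + 26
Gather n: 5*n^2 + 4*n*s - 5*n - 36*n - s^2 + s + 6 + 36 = 5*n^2 + n*(4*s - 41) - s^2 + s + 42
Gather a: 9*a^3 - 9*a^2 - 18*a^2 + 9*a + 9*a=9*a^3 - 27*a^2 + 18*a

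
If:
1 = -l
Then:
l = -1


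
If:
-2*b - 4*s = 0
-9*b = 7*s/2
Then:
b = 0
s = 0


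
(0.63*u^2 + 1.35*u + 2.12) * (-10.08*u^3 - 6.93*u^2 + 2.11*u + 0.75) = -6.3504*u^5 - 17.9739*u^4 - 29.3958*u^3 - 11.3706*u^2 + 5.4857*u + 1.59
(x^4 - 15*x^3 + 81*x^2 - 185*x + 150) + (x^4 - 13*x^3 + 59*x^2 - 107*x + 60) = 2*x^4 - 28*x^3 + 140*x^2 - 292*x + 210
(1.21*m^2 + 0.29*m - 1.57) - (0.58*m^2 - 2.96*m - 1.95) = 0.63*m^2 + 3.25*m + 0.38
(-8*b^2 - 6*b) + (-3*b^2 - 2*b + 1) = -11*b^2 - 8*b + 1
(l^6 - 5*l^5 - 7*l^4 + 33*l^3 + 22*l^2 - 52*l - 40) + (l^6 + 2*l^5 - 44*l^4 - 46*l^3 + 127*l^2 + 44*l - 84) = 2*l^6 - 3*l^5 - 51*l^4 - 13*l^3 + 149*l^2 - 8*l - 124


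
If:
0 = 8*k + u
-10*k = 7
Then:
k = -7/10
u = 28/5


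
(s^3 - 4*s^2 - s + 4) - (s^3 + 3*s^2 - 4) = -7*s^2 - s + 8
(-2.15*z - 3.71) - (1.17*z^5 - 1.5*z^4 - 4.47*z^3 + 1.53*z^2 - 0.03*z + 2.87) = -1.17*z^5 + 1.5*z^4 + 4.47*z^3 - 1.53*z^2 - 2.12*z - 6.58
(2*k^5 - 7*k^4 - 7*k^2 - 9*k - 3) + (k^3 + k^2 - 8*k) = 2*k^5 - 7*k^4 + k^3 - 6*k^2 - 17*k - 3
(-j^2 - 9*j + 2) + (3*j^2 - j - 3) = 2*j^2 - 10*j - 1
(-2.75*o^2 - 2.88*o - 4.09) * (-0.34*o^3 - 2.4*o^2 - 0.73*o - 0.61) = 0.935*o^5 + 7.5792*o^4 + 10.3101*o^3 + 13.5959*o^2 + 4.7425*o + 2.4949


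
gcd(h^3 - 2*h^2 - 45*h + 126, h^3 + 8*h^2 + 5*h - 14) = h + 7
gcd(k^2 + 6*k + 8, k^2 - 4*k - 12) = k + 2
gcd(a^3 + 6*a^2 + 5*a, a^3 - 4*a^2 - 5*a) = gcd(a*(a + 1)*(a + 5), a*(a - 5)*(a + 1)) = a^2 + a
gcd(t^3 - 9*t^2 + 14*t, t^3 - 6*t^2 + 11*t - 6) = t - 2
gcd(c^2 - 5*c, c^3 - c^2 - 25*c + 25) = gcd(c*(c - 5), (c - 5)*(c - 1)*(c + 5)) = c - 5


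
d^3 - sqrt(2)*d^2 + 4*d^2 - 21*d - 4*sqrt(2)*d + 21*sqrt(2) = (d - 3)*(d + 7)*(d - sqrt(2))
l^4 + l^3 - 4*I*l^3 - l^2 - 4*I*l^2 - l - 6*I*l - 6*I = (l + 1)*(l - 3*I)*(l - 2*I)*(l + I)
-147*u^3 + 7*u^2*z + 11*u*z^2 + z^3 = (-3*u + z)*(7*u + z)^2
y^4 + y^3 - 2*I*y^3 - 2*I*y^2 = y^2*(y + 1)*(y - 2*I)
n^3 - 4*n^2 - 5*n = n*(n - 5)*(n + 1)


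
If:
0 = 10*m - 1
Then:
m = 1/10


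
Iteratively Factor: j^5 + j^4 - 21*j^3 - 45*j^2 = (j + 3)*(j^4 - 2*j^3 - 15*j^2) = j*(j + 3)*(j^3 - 2*j^2 - 15*j) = j*(j + 3)^2*(j^2 - 5*j) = j*(j - 5)*(j + 3)^2*(j)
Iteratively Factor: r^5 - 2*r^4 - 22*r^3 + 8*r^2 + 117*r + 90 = (r - 5)*(r^4 + 3*r^3 - 7*r^2 - 27*r - 18) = (r - 5)*(r + 2)*(r^3 + r^2 - 9*r - 9) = (r - 5)*(r - 3)*(r + 2)*(r^2 + 4*r + 3) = (r - 5)*(r - 3)*(r + 1)*(r + 2)*(r + 3)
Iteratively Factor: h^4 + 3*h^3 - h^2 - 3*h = (h)*(h^3 + 3*h^2 - h - 3) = h*(h - 1)*(h^2 + 4*h + 3) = h*(h - 1)*(h + 1)*(h + 3)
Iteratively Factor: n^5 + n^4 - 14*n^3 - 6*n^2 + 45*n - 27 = (n - 1)*(n^4 + 2*n^3 - 12*n^2 - 18*n + 27) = (n - 1)*(n + 3)*(n^3 - n^2 - 9*n + 9) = (n - 3)*(n - 1)*(n + 3)*(n^2 + 2*n - 3) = (n - 3)*(n - 1)*(n + 3)^2*(n - 1)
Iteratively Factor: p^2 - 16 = (p + 4)*(p - 4)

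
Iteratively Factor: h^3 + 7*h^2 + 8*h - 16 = (h - 1)*(h^2 + 8*h + 16) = (h - 1)*(h + 4)*(h + 4)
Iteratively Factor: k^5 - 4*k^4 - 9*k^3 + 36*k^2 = (k + 3)*(k^4 - 7*k^3 + 12*k^2) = (k - 4)*(k + 3)*(k^3 - 3*k^2) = k*(k - 4)*(k + 3)*(k^2 - 3*k) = k*(k - 4)*(k - 3)*(k + 3)*(k)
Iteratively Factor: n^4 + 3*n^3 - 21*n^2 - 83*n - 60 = (n - 5)*(n^3 + 8*n^2 + 19*n + 12) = (n - 5)*(n + 4)*(n^2 + 4*n + 3) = (n - 5)*(n + 1)*(n + 4)*(n + 3)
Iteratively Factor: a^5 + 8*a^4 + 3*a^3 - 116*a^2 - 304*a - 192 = (a + 3)*(a^4 + 5*a^3 - 12*a^2 - 80*a - 64) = (a + 1)*(a + 3)*(a^3 + 4*a^2 - 16*a - 64) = (a + 1)*(a + 3)*(a + 4)*(a^2 - 16) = (a + 1)*(a + 3)*(a + 4)^2*(a - 4)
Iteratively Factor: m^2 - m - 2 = (m - 2)*(m + 1)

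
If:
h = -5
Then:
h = -5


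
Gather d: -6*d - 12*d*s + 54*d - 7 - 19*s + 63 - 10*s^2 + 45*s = d*(48 - 12*s) - 10*s^2 + 26*s + 56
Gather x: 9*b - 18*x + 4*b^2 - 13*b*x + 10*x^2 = 4*b^2 + 9*b + 10*x^2 + x*(-13*b - 18)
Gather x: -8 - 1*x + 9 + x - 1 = 0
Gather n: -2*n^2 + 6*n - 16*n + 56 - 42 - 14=-2*n^2 - 10*n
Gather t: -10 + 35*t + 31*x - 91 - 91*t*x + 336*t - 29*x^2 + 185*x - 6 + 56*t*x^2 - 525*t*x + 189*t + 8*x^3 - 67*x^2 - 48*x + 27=t*(56*x^2 - 616*x + 560) + 8*x^3 - 96*x^2 + 168*x - 80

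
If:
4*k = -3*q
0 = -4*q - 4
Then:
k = 3/4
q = -1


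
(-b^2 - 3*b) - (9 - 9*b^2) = 8*b^2 - 3*b - 9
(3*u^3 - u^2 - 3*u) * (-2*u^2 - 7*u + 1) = -6*u^5 - 19*u^4 + 16*u^3 + 20*u^2 - 3*u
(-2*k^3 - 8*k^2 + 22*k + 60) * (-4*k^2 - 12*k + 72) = 8*k^5 + 56*k^4 - 136*k^3 - 1080*k^2 + 864*k + 4320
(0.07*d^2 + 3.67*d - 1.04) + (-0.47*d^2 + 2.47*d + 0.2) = -0.4*d^2 + 6.14*d - 0.84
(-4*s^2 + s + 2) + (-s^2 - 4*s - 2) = -5*s^2 - 3*s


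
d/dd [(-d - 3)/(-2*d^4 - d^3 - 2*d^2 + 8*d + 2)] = (2*d^4 + d^3 + 2*d^2 - 8*d - (d + 3)*(8*d^3 + 3*d^2 + 4*d - 8) - 2)/(2*d^4 + d^3 + 2*d^2 - 8*d - 2)^2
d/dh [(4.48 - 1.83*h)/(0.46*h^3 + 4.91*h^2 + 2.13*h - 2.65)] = (1.6836*h^3 + 2.8029*h^2 - 43.9936*h - 4.6929)/(0.2116*h^6 + 4.5172*h^5 + 26.0677*h^4 + 18.4786*h^3 - 21.4861*h^2 - 11.289*h + 7.0225)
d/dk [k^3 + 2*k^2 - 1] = k*(3*k + 4)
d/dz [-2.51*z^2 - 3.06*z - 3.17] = -5.02*z - 3.06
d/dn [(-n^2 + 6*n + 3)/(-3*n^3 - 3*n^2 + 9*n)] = (-n^4 + 12*n^3 + 12*n^2 + 6*n - 9)/(3*n^2*(n^4 + 2*n^3 - 5*n^2 - 6*n + 9))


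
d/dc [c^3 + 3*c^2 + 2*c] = 3*c^2 + 6*c + 2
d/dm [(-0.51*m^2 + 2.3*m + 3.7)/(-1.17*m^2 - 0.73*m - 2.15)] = (3.0633*m^2 + 10.851*m - 2.244)/(1.3689*m^4 + 1.7082*m^3 + 5.5639*m^2 + 3.139*m + 4.6225)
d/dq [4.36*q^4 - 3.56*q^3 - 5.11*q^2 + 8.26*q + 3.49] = 17.44*q^3 - 10.68*q^2 - 10.22*q + 8.26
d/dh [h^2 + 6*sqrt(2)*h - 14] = 2*h + 6*sqrt(2)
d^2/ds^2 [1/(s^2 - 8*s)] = 2*(-s*(s - 8) + 4*(s - 4)^2)/(s^3*(s - 8)^3)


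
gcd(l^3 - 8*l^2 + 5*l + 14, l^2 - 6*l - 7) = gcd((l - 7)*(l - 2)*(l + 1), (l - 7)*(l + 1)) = l^2 - 6*l - 7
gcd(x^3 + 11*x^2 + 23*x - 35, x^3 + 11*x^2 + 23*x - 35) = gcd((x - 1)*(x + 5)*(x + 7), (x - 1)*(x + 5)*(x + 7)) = x^3 + 11*x^2 + 23*x - 35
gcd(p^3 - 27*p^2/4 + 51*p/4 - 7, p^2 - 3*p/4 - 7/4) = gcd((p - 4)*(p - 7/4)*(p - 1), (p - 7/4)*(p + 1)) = p - 7/4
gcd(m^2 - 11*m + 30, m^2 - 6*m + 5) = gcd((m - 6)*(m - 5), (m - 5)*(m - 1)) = m - 5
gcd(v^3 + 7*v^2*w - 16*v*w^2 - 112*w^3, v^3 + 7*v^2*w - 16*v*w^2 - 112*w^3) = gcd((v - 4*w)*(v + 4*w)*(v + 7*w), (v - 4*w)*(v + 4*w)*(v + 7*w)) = v^3 + 7*v^2*w - 16*v*w^2 - 112*w^3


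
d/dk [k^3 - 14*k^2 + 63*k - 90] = 3*k^2 - 28*k + 63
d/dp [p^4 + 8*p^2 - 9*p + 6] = 4*p^3 + 16*p - 9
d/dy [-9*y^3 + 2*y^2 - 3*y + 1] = -27*y^2 + 4*y - 3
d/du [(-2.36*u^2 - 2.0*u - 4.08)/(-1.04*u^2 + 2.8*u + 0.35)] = (-8.688*u^2 - 10.1384*u + 10.724)/(1.0816*u^4 - 5.824*u^3 + 7.112*u^2 + 1.96*u + 0.1225)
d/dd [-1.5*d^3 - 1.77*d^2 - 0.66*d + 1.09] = -4.5*d^2 - 3.54*d - 0.66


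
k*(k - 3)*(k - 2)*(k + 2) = k^4 - 3*k^3 - 4*k^2 + 12*k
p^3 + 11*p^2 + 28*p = p*(p + 4)*(p + 7)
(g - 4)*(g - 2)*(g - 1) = g^3 - 7*g^2 + 14*g - 8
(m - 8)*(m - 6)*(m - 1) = m^3 - 15*m^2 + 62*m - 48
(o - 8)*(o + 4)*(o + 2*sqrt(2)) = o^3 - 4*o^2 + 2*sqrt(2)*o^2 - 32*o - 8*sqrt(2)*o - 64*sqrt(2)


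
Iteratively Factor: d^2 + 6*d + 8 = (d + 4)*(d + 2)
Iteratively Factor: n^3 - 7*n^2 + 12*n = (n)*(n^2 - 7*n + 12) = n*(n - 3)*(n - 4)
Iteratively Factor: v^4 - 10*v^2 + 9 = (v + 3)*(v^3 - 3*v^2 - v + 3) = (v - 1)*(v + 3)*(v^2 - 2*v - 3) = (v - 1)*(v + 1)*(v + 3)*(v - 3)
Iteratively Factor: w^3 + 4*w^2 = (w)*(w^2 + 4*w) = w^2*(w + 4)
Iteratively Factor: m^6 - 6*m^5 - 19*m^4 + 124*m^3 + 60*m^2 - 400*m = (m - 5)*(m^5 - m^4 - 24*m^3 + 4*m^2 + 80*m) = (m - 5)^2*(m^4 + 4*m^3 - 4*m^2 - 16*m) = (m - 5)^2*(m - 2)*(m^3 + 6*m^2 + 8*m) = (m - 5)^2*(m - 2)*(m + 4)*(m^2 + 2*m) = (m - 5)^2*(m - 2)*(m + 2)*(m + 4)*(m)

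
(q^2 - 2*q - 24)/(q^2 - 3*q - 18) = (q + 4)/(q + 3)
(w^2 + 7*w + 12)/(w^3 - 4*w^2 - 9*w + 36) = (w + 4)/(w^2 - 7*w + 12)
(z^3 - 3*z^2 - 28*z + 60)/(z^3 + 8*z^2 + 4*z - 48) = (z^2 - z - 30)/(z^2 + 10*z + 24)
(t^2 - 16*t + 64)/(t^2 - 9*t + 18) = (t^2 - 16*t + 64)/(t^2 - 9*t + 18)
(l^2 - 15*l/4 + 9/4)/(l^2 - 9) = (l - 3/4)/(l + 3)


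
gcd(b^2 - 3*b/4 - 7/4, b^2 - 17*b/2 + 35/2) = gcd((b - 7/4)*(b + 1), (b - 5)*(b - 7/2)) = 1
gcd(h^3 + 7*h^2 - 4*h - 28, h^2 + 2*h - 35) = h + 7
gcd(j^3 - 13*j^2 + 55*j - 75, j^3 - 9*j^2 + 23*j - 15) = j^2 - 8*j + 15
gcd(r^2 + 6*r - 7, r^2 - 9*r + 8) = r - 1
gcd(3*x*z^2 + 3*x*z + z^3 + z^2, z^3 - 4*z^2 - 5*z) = z^2 + z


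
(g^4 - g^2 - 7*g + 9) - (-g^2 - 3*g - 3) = g^4 - 4*g + 12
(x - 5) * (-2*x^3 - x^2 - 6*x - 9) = -2*x^4 + 9*x^3 - x^2 + 21*x + 45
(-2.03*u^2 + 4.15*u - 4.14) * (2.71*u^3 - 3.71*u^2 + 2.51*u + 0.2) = -5.5013*u^5 + 18.7778*u^4 - 31.7112*u^3 + 25.3699*u^2 - 9.5614*u - 0.828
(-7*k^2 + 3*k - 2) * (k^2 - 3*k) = -7*k^4 + 24*k^3 - 11*k^2 + 6*k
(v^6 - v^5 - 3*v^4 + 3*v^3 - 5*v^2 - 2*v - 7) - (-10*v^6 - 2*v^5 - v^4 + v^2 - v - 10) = 11*v^6 + v^5 - 2*v^4 + 3*v^3 - 6*v^2 - v + 3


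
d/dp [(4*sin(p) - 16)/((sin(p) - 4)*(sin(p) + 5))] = -4*cos(p)/(sin(p) + 5)^2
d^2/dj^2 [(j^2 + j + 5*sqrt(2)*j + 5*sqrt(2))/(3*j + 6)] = 2*(2 - 5*sqrt(2))/(3*(j^3 + 6*j^2 + 12*j + 8))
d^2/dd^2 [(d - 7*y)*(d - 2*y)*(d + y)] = 6*d - 16*y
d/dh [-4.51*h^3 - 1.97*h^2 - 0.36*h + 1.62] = -13.53*h^2 - 3.94*h - 0.36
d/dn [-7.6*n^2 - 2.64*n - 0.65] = -15.2*n - 2.64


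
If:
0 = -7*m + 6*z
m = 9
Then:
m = 9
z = 21/2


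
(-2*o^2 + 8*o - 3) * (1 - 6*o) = 12*o^3 - 50*o^2 + 26*o - 3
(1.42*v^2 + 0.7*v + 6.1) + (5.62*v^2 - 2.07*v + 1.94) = 7.04*v^2 - 1.37*v + 8.04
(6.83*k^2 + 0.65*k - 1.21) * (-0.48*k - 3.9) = -3.2784*k^3 - 26.949*k^2 - 1.9542*k + 4.719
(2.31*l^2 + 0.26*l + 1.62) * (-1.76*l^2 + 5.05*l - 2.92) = -4.0656*l^4 + 11.2079*l^3 - 8.2834*l^2 + 7.4218*l - 4.7304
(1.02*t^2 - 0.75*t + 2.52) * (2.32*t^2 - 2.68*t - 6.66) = 2.3664*t^4 - 4.4736*t^3 + 1.0632*t^2 - 1.7586*t - 16.7832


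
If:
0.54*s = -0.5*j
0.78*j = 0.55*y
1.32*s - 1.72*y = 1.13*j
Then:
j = 0.00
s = 0.00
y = 0.00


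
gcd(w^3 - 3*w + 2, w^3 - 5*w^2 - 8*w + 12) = w^2 + w - 2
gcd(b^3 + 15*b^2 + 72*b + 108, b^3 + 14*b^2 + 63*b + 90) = b^2 + 9*b + 18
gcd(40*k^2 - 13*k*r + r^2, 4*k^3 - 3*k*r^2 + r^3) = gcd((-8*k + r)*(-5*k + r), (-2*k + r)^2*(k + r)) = 1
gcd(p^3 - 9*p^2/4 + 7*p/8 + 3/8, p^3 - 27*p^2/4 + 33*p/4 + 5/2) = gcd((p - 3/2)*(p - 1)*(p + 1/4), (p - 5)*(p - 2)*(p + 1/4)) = p + 1/4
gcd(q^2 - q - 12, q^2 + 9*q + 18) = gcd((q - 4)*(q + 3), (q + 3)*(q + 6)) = q + 3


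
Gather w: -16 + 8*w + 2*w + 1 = 10*w - 15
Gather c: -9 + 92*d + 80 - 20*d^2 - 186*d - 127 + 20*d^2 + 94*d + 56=0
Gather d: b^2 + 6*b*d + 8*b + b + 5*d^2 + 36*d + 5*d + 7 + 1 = b^2 + 9*b + 5*d^2 + d*(6*b + 41) + 8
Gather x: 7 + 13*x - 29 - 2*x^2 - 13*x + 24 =2 - 2*x^2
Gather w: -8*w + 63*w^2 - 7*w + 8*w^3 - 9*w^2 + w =8*w^3 + 54*w^2 - 14*w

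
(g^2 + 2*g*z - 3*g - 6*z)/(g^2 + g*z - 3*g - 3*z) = (g + 2*z)/(g + z)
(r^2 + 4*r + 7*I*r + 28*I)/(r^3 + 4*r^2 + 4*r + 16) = (r + 7*I)/(r^2 + 4)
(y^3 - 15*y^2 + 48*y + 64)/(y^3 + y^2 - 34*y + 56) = (y^3 - 15*y^2 + 48*y + 64)/(y^3 + y^2 - 34*y + 56)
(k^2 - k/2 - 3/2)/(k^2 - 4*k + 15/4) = 2*(k + 1)/(2*k - 5)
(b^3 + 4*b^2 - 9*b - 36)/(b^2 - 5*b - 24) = (b^2 + b - 12)/(b - 8)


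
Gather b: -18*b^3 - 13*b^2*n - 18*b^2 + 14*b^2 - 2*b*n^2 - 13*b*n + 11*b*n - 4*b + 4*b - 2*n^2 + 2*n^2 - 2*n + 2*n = -18*b^3 + b^2*(-13*n - 4) + b*(-2*n^2 - 2*n)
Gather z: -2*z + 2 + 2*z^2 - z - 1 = 2*z^2 - 3*z + 1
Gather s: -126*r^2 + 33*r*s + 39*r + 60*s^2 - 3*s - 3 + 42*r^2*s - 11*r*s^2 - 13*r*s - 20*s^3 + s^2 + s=-126*r^2 + 39*r - 20*s^3 + s^2*(61 - 11*r) + s*(42*r^2 + 20*r - 2) - 3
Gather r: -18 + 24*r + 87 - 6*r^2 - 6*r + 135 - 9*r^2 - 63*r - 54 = -15*r^2 - 45*r + 150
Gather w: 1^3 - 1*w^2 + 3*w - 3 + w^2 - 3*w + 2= 0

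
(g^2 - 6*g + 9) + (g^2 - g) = 2*g^2 - 7*g + 9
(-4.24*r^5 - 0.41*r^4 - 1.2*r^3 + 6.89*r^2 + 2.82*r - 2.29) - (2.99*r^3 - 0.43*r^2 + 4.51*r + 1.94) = -4.24*r^5 - 0.41*r^4 - 4.19*r^3 + 7.32*r^2 - 1.69*r - 4.23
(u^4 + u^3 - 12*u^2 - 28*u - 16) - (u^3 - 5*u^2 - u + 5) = u^4 - 7*u^2 - 27*u - 21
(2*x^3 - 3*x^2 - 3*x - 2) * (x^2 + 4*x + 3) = 2*x^5 + 5*x^4 - 9*x^3 - 23*x^2 - 17*x - 6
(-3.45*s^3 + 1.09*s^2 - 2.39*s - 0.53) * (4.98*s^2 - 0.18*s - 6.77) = -17.181*s^5 + 6.0492*s^4 + 11.2581*s^3 - 9.5885*s^2 + 16.2757*s + 3.5881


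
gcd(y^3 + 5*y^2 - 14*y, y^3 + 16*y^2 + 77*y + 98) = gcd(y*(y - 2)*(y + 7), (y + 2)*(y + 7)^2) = y + 7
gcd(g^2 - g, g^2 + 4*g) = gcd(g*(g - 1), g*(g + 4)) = g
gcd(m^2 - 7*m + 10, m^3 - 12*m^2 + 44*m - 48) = m - 2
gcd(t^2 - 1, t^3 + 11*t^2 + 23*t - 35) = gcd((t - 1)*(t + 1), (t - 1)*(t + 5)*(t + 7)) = t - 1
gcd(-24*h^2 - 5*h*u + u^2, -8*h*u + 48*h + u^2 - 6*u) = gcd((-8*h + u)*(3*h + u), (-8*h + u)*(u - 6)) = -8*h + u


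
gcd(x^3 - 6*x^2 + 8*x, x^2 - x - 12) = x - 4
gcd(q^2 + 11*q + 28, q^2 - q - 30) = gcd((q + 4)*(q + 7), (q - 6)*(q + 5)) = 1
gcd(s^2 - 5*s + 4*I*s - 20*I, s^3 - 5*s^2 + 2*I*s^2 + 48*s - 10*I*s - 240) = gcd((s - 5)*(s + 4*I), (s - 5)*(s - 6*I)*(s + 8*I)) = s - 5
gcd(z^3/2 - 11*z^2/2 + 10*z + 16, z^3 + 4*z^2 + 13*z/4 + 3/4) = 1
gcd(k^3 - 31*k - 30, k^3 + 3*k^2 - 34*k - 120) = k^2 - k - 30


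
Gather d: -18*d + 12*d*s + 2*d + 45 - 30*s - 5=d*(12*s - 16) - 30*s + 40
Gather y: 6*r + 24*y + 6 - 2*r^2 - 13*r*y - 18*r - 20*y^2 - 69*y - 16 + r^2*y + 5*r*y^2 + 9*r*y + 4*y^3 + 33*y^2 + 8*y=-2*r^2 - 12*r + 4*y^3 + y^2*(5*r + 13) + y*(r^2 - 4*r - 37) - 10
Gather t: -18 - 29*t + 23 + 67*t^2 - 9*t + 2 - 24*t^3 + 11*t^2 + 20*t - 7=-24*t^3 + 78*t^2 - 18*t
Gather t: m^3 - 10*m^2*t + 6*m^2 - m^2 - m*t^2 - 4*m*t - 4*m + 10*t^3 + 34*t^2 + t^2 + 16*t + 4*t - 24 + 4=m^3 + 5*m^2 - 4*m + 10*t^3 + t^2*(35 - m) + t*(-10*m^2 - 4*m + 20) - 20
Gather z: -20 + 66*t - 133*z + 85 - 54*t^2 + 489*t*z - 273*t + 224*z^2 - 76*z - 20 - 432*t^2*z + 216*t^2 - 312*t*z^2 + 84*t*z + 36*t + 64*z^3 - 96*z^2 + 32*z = 162*t^2 - 171*t + 64*z^3 + z^2*(128 - 312*t) + z*(-432*t^2 + 573*t - 177) + 45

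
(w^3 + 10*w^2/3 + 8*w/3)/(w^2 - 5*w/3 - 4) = w*(w + 2)/(w - 3)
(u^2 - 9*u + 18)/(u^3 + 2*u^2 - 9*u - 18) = (u - 6)/(u^2 + 5*u + 6)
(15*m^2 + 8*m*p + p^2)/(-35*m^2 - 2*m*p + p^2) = (3*m + p)/(-7*m + p)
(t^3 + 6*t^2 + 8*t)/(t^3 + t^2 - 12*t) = (t + 2)/(t - 3)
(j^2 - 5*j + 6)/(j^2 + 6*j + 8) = (j^2 - 5*j + 6)/(j^2 + 6*j + 8)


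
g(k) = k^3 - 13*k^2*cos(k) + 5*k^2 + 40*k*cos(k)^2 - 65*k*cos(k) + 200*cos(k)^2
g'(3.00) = 371.21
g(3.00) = 694.50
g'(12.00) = -544.85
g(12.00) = 694.32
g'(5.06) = -299.31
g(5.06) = 78.84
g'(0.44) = -185.89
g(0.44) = 151.02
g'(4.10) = -536.03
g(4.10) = 552.05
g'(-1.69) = 35.68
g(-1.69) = 2.68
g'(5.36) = -145.90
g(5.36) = 12.96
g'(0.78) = -220.75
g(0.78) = 78.70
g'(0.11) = -70.60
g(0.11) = 194.74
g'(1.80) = 330.51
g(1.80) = 72.23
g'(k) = 13*k^2*sin(k) + 3*k^2 - 80*k*sin(k)*cos(k) + 65*k*sin(k) - 26*k*cos(k) + 10*k - 400*sin(k)*cos(k) + 40*cos(k)^2 - 65*cos(k)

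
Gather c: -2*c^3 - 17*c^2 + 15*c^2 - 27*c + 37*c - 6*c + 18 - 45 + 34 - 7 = -2*c^3 - 2*c^2 + 4*c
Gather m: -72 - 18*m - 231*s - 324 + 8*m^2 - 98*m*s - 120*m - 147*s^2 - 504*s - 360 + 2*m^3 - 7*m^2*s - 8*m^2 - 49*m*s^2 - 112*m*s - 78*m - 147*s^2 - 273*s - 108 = 2*m^3 - 7*m^2*s + m*(-49*s^2 - 210*s - 216) - 294*s^2 - 1008*s - 864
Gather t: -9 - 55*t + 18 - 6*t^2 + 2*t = -6*t^2 - 53*t + 9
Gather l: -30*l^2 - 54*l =-30*l^2 - 54*l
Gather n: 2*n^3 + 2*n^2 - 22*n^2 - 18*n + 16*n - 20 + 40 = 2*n^3 - 20*n^2 - 2*n + 20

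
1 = 1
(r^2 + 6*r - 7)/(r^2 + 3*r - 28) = (r - 1)/(r - 4)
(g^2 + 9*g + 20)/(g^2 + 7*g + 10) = (g + 4)/(g + 2)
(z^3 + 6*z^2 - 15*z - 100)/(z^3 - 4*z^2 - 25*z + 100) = (z + 5)/(z - 5)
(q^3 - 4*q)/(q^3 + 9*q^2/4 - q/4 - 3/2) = 4*q*(q - 2)/(4*q^2 + q - 3)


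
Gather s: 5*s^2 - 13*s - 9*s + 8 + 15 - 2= 5*s^2 - 22*s + 21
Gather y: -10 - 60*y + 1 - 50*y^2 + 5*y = -50*y^2 - 55*y - 9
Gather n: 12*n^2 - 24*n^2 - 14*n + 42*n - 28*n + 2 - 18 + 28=12 - 12*n^2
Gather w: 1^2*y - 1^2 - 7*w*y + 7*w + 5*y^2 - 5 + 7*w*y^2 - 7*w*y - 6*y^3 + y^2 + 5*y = w*(7*y^2 - 14*y + 7) - 6*y^3 + 6*y^2 + 6*y - 6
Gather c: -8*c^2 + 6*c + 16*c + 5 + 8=-8*c^2 + 22*c + 13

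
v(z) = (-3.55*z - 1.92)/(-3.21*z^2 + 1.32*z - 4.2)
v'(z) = (-3.55*z - 1.92)*(6.42*z - 1.32)/(-3.21*z^2 + 1.32*z - 4.2)^2 - 3.55/(-3.21*z^2 + 1.32*z - 4.2)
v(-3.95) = -0.20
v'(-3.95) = -0.03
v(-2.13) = -0.26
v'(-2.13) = -0.02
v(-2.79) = -0.24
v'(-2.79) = -0.03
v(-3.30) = -0.23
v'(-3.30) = -0.03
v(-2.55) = -0.25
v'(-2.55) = -0.03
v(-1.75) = -0.26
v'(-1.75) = 0.02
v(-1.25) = -0.23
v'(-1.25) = 0.13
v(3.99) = 0.32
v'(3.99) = -0.09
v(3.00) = 0.43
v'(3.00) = -0.14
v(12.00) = 0.10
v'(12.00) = -0.01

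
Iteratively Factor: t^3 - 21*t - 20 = (t + 1)*(t^2 - t - 20) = (t + 1)*(t + 4)*(t - 5)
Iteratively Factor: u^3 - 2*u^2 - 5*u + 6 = (u + 2)*(u^2 - 4*u + 3) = (u - 1)*(u + 2)*(u - 3)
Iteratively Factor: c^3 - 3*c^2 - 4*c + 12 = (c - 3)*(c^2 - 4) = (c - 3)*(c + 2)*(c - 2)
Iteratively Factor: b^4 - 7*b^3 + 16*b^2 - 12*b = (b - 2)*(b^3 - 5*b^2 + 6*b) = b*(b - 2)*(b^2 - 5*b + 6) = b*(b - 2)^2*(b - 3)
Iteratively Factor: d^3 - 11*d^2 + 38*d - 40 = (d - 2)*(d^2 - 9*d + 20) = (d - 5)*(d - 2)*(d - 4)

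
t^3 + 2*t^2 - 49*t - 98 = (t - 7)*(t + 2)*(t + 7)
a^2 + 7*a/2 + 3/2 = (a + 1/2)*(a + 3)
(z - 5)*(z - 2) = z^2 - 7*z + 10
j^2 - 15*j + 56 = (j - 8)*(j - 7)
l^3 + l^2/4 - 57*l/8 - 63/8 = (l - 3)*(l + 3/2)*(l + 7/4)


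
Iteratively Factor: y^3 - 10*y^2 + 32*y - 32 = (y - 2)*(y^2 - 8*y + 16) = (y - 4)*(y - 2)*(y - 4)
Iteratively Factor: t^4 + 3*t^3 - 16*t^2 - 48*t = (t - 4)*(t^3 + 7*t^2 + 12*t) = (t - 4)*(t + 4)*(t^2 + 3*t) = (t - 4)*(t + 3)*(t + 4)*(t)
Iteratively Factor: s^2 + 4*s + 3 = (s + 3)*(s + 1)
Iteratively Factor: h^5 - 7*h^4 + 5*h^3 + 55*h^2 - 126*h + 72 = (h + 3)*(h^4 - 10*h^3 + 35*h^2 - 50*h + 24) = (h - 4)*(h + 3)*(h^3 - 6*h^2 + 11*h - 6) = (h - 4)*(h - 1)*(h + 3)*(h^2 - 5*h + 6) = (h - 4)*(h - 2)*(h - 1)*(h + 3)*(h - 3)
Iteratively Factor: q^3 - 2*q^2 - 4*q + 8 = (q + 2)*(q^2 - 4*q + 4) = (q - 2)*(q + 2)*(q - 2)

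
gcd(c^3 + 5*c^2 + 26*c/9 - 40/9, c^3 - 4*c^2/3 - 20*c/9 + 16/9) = c - 2/3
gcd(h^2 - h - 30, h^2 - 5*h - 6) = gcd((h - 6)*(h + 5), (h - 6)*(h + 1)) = h - 6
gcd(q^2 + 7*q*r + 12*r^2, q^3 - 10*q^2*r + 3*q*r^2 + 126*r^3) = q + 3*r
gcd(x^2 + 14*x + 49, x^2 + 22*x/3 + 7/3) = x + 7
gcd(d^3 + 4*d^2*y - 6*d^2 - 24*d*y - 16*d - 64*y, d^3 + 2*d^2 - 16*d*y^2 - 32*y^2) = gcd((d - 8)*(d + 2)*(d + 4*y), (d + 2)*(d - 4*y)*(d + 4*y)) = d^2 + 4*d*y + 2*d + 8*y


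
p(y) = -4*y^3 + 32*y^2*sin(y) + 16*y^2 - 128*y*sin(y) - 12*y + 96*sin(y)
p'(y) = 32*y^2*cos(y) - 12*y^2 + 64*y*sin(y) - 128*y*cos(y) + 32*y - 128*sin(y) + 96*cos(y) - 12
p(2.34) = -12.06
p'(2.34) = 32.49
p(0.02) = 1.64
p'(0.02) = 79.54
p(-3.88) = 1244.25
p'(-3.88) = -1364.67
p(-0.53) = -75.92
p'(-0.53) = 198.64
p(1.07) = -3.21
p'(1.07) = -45.79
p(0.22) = 13.23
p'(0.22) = 37.31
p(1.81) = -22.99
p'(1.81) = 2.10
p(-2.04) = -312.28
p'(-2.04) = -118.30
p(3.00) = 0.00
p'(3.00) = -14.97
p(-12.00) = 12708.22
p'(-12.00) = 2660.88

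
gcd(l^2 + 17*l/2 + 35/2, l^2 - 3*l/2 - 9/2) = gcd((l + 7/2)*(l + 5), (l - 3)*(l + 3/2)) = 1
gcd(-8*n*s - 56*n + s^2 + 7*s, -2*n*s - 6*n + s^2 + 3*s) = 1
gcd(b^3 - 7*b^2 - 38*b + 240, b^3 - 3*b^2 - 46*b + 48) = b^2 - 2*b - 48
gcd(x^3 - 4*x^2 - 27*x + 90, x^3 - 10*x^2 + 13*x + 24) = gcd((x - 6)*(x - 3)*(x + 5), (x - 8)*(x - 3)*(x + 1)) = x - 3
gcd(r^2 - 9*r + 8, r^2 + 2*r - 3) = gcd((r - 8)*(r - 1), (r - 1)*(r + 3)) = r - 1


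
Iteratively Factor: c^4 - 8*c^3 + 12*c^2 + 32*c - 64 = (c + 2)*(c^3 - 10*c^2 + 32*c - 32) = (c - 4)*(c + 2)*(c^2 - 6*c + 8) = (c - 4)*(c - 2)*(c + 2)*(c - 4)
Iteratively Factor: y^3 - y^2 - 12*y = (y - 4)*(y^2 + 3*y) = y*(y - 4)*(y + 3)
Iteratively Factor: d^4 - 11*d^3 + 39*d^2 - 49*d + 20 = (d - 5)*(d^3 - 6*d^2 + 9*d - 4) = (d - 5)*(d - 4)*(d^2 - 2*d + 1) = (d - 5)*(d - 4)*(d - 1)*(d - 1)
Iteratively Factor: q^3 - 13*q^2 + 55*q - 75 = (q - 5)*(q^2 - 8*q + 15) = (q - 5)*(q - 3)*(q - 5)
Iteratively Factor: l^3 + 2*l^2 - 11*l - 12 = (l + 4)*(l^2 - 2*l - 3) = (l - 3)*(l + 4)*(l + 1)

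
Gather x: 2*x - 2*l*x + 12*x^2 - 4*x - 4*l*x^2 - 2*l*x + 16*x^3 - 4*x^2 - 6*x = 16*x^3 + x^2*(8 - 4*l) + x*(-4*l - 8)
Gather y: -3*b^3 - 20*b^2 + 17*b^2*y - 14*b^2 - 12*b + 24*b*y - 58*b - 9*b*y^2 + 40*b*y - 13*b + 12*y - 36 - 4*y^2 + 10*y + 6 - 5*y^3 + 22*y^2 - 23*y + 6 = -3*b^3 - 34*b^2 - 83*b - 5*y^3 + y^2*(18 - 9*b) + y*(17*b^2 + 64*b - 1) - 24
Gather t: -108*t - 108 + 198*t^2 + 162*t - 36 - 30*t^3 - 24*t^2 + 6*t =-30*t^3 + 174*t^2 + 60*t - 144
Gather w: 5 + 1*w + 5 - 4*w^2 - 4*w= -4*w^2 - 3*w + 10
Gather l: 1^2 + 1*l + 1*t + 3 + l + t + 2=2*l + 2*t + 6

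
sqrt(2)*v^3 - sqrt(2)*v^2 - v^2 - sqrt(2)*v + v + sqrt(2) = (v - 1)*(v - sqrt(2))*(sqrt(2)*v + 1)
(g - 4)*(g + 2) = g^2 - 2*g - 8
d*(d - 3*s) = d^2 - 3*d*s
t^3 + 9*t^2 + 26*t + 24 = (t + 2)*(t + 3)*(t + 4)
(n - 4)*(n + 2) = n^2 - 2*n - 8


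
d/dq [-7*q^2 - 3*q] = -14*q - 3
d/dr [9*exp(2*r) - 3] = 18*exp(2*r)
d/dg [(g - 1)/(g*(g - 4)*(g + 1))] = 2*(-g^3 + 3*g^2 - 3*g - 2)/(g^2*(g^4 - 6*g^3 + g^2 + 24*g + 16))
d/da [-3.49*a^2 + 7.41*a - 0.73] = 7.41 - 6.98*a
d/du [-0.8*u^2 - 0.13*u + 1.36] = -1.6*u - 0.13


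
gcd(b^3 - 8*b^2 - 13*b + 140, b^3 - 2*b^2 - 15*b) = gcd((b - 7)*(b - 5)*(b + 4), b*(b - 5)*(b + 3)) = b - 5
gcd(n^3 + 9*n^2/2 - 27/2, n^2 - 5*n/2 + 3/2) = n - 3/2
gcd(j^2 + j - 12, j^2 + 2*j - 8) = j + 4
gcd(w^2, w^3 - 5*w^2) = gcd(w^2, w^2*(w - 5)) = w^2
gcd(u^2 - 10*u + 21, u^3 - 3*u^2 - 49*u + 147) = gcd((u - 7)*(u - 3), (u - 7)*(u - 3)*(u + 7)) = u^2 - 10*u + 21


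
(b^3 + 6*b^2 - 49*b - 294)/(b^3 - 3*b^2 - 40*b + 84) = (b + 7)/(b - 2)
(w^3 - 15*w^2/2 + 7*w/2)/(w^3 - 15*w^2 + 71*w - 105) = w*(2*w - 1)/(2*(w^2 - 8*w + 15))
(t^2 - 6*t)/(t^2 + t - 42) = t/(t + 7)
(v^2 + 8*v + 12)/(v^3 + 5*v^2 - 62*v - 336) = (v + 2)/(v^2 - v - 56)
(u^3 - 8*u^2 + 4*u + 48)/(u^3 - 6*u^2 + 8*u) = (u^2 - 4*u - 12)/(u*(u - 2))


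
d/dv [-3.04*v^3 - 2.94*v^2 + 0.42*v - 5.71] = -9.12*v^2 - 5.88*v + 0.42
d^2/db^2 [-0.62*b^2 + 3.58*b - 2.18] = -1.24000000000000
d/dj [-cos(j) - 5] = sin(j)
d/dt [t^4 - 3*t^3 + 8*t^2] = t*(4*t^2 - 9*t + 16)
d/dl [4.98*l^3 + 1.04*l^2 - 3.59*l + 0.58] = 14.94*l^2 + 2.08*l - 3.59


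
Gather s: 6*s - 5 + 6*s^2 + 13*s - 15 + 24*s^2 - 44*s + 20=30*s^2 - 25*s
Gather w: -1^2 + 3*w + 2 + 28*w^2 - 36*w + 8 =28*w^2 - 33*w + 9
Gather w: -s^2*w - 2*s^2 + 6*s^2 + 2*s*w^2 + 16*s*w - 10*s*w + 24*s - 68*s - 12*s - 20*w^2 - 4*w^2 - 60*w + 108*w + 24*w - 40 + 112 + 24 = 4*s^2 - 56*s + w^2*(2*s - 24) + w*(-s^2 + 6*s + 72) + 96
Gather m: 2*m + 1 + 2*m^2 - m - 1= 2*m^2 + m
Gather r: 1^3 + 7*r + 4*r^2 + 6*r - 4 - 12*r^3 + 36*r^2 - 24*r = -12*r^3 + 40*r^2 - 11*r - 3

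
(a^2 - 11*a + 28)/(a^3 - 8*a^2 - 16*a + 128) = (a - 7)/(a^2 - 4*a - 32)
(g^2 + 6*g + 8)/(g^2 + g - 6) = (g^2 + 6*g + 8)/(g^2 + g - 6)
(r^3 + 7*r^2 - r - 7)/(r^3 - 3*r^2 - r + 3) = (r + 7)/(r - 3)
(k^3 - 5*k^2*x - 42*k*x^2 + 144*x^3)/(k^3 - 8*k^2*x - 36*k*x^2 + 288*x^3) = (-k + 3*x)/(-k + 6*x)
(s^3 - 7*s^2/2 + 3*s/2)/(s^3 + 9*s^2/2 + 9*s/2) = (2*s^2 - 7*s + 3)/(2*s^2 + 9*s + 9)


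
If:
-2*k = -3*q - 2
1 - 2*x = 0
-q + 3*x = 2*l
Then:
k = 3*q/2 + 1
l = 3/4 - q/2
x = 1/2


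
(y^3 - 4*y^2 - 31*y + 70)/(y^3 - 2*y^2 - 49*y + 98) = (y + 5)/(y + 7)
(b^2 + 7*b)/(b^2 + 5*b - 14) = b/(b - 2)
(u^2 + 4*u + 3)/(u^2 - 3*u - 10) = (u^2 + 4*u + 3)/(u^2 - 3*u - 10)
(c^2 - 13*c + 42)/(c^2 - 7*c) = (c - 6)/c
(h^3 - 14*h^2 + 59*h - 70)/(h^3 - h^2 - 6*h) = (-h^3 + 14*h^2 - 59*h + 70)/(h*(-h^2 + h + 6))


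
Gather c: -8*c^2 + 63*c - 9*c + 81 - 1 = -8*c^2 + 54*c + 80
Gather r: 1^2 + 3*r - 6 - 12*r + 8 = 3 - 9*r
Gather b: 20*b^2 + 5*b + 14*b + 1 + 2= 20*b^2 + 19*b + 3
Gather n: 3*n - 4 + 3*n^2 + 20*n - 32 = 3*n^2 + 23*n - 36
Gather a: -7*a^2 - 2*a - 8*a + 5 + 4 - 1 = -7*a^2 - 10*a + 8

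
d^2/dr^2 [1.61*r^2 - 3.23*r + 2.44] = 3.22000000000000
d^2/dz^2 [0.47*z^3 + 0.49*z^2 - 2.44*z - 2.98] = 2.82*z + 0.98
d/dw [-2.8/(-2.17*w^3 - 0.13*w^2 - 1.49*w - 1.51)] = (-18.228*w^2 - 0.728*w - 4.172)/(2.17*w^3 + 0.13*w^2 + 1.49*w + 1.51)^2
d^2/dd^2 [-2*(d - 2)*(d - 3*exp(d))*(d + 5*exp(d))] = -4*d^2*exp(d) + 120*d*exp(2*d) - 8*d*exp(d) - 12*d - 120*exp(2*d) + 8*exp(d) + 8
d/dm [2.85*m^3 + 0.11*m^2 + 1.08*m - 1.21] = 8.55*m^2 + 0.22*m + 1.08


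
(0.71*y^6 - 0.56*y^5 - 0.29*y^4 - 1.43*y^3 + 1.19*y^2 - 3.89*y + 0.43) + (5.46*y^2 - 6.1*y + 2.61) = 0.71*y^6 - 0.56*y^5 - 0.29*y^4 - 1.43*y^3 + 6.65*y^2 - 9.99*y + 3.04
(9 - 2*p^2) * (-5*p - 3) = 10*p^3 + 6*p^2 - 45*p - 27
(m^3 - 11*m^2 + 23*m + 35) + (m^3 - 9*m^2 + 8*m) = 2*m^3 - 20*m^2 + 31*m + 35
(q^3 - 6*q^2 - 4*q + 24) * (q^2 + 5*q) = q^5 - q^4 - 34*q^3 + 4*q^2 + 120*q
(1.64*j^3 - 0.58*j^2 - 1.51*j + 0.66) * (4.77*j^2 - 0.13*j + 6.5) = 7.8228*j^5 - 2.9798*j^4 + 3.5327*j^3 - 0.4255*j^2 - 9.9008*j + 4.29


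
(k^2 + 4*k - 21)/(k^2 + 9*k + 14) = (k - 3)/(k + 2)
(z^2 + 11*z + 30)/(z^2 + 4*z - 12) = (z + 5)/(z - 2)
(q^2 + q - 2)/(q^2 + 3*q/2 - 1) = 2*(q - 1)/(2*q - 1)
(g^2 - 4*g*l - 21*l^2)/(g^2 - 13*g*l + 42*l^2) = (g + 3*l)/(g - 6*l)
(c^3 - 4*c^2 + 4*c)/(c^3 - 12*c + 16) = c/(c + 4)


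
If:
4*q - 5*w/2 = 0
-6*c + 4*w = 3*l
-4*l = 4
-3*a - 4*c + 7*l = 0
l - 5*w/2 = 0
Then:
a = -119/45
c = 7/30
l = -1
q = -1/4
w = -2/5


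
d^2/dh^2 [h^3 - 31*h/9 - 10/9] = 6*h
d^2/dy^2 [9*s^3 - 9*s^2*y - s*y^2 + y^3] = -2*s + 6*y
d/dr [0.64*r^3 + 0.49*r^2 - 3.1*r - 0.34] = 1.92*r^2 + 0.98*r - 3.1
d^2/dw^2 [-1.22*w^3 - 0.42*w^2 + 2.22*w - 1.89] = -7.32*w - 0.84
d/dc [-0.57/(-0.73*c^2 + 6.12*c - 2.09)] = (3.4884 - 0.8322*c)/(0.73*c^2 - 6.12*c + 2.09)^2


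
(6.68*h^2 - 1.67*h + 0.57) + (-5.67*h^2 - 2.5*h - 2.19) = 1.01*h^2 - 4.17*h - 1.62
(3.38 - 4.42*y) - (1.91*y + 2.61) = 0.77 - 6.33*y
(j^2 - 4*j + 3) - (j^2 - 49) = 52 - 4*j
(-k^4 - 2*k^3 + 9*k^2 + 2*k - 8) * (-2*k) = 2*k^5 + 4*k^4 - 18*k^3 - 4*k^2 + 16*k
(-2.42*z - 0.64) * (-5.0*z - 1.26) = 12.1*z^2 + 6.2492*z + 0.8064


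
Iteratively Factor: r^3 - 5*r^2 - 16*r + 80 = (r + 4)*(r^2 - 9*r + 20) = (r - 5)*(r + 4)*(r - 4)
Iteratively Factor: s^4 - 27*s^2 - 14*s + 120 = (s + 4)*(s^3 - 4*s^2 - 11*s + 30) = (s + 3)*(s + 4)*(s^2 - 7*s + 10) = (s - 5)*(s + 3)*(s + 4)*(s - 2)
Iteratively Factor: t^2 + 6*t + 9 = (t + 3)*(t + 3)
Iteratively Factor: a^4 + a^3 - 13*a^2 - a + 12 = (a + 4)*(a^3 - 3*a^2 - a + 3) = (a - 3)*(a + 4)*(a^2 - 1) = (a - 3)*(a + 1)*(a + 4)*(a - 1)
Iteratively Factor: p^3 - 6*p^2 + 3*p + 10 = (p - 2)*(p^2 - 4*p - 5) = (p - 2)*(p + 1)*(p - 5)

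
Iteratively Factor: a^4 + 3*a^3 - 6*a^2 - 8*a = (a + 1)*(a^3 + 2*a^2 - 8*a) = (a + 1)*(a + 4)*(a^2 - 2*a) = (a - 2)*(a + 1)*(a + 4)*(a)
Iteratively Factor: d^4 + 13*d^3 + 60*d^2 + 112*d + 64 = (d + 4)*(d^3 + 9*d^2 + 24*d + 16) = (d + 1)*(d + 4)*(d^2 + 8*d + 16) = (d + 1)*(d + 4)^2*(d + 4)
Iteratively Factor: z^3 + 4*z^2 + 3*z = (z + 3)*(z^2 + z) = (z + 1)*(z + 3)*(z)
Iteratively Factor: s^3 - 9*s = (s + 3)*(s^2 - 3*s) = s*(s + 3)*(s - 3)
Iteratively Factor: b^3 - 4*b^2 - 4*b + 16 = (b - 2)*(b^2 - 2*b - 8) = (b - 4)*(b - 2)*(b + 2)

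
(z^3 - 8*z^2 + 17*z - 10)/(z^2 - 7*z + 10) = z - 1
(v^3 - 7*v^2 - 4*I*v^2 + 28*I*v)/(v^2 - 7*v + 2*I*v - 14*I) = v*(v - 4*I)/(v + 2*I)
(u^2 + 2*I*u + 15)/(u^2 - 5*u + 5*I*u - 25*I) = (u - 3*I)/(u - 5)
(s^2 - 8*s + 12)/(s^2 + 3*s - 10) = (s - 6)/(s + 5)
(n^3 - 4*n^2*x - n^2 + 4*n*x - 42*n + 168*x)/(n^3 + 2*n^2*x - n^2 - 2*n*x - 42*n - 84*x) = (n - 4*x)/(n + 2*x)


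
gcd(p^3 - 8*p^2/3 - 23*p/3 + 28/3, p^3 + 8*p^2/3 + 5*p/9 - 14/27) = p + 7/3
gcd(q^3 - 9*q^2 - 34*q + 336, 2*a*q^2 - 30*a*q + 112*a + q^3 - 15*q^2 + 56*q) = q^2 - 15*q + 56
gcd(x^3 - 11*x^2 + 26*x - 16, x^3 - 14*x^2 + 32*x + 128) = x - 8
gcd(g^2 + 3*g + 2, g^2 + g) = g + 1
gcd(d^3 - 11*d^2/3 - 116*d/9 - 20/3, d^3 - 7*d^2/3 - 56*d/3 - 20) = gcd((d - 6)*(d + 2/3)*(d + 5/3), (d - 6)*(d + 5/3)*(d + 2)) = d^2 - 13*d/3 - 10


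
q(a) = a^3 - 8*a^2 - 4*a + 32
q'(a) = 3*a^2 - 16*a - 4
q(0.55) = 27.55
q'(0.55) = -11.89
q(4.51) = -57.03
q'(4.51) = -15.14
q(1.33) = 14.88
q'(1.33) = -19.97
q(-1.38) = 19.66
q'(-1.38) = 23.79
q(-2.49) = -23.08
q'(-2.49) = 54.44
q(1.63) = 8.56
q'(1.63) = -22.11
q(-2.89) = -47.39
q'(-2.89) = 67.30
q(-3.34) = -81.14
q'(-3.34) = 82.91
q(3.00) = -25.00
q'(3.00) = -25.00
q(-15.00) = -5083.00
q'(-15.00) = 911.00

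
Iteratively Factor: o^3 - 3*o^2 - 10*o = (o + 2)*(o^2 - 5*o) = o*(o + 2)*(o - 5)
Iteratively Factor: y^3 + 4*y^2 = (y + 4)*(y^2) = y*(y + 4)*(y)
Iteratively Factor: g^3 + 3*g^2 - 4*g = (g + 4)*(g^2 - g) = g*(g + 4)*(g - 1)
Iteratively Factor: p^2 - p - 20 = (p - 5)*(p + 4)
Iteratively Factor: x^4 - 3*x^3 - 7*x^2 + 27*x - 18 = (x - 2)*(x^3 - x^2 - 9*x + 9) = (x - 3)*(x - 2)*(x^2 + 2*x - 3) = (x - 3)*(x - 2)*(x + 3)*(x - 1)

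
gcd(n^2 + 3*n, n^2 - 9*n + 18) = 1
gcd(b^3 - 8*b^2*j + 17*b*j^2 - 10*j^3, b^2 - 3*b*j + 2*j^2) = b^2 - 3*b*j + 2*j^2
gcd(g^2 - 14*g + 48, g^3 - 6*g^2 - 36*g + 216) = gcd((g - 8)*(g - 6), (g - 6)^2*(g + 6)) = g - 6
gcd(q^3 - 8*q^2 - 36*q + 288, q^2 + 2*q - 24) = q + 6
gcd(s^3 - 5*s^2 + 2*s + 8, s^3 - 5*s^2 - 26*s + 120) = s - 4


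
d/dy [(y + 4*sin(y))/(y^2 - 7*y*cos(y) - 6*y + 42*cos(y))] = ((y + 4*sin(y))*(-7*y*sin(y) - 2*y + 42*sin(y) + 7*cos(y) + 6) + (4*cos(y) + 1)*(y^2 - 7*y*cos(y) - 6*y + 42*cos(y)))/((y - 6)^2*(y - 7*cos(y))^2)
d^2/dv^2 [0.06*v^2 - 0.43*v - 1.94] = 0.120000000000000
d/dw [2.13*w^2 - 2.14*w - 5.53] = 4.26*w - 2.14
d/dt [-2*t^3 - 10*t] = -6*t^2 - 10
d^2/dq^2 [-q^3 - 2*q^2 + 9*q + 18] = -6*q - 4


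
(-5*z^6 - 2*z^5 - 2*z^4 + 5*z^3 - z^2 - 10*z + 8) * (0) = 0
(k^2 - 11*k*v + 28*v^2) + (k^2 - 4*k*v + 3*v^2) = 2*k^2 - 15*k*v + 31*v^2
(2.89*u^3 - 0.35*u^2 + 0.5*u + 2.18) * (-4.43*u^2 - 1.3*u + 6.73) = -12.8027*u^5 - 2.2065*u^4 + 17.6897*u^3 - 12.6629*u^2 + 0.531*u + 14.6714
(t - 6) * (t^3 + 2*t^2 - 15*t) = t^4 - 4*t^3 - 27*t^2 + 90*t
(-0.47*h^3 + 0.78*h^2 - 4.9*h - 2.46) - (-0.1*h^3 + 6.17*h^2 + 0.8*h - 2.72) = -0.37*h^3 - 5.39*h^2 - 5.7*h + 0.26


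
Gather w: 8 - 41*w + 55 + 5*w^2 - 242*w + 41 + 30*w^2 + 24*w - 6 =35*w^2 - 259*w + 98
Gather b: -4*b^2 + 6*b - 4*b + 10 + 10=-4*b^2 + 2*b + 20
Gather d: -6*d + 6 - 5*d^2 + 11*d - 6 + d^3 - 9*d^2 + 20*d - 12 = d^3 - 14*d^2 + 25*d - 12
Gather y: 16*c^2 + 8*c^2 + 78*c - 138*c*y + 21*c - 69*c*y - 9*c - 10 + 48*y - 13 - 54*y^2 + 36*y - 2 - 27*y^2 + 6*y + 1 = 24*c^2 + 90*c - 81*y^2 + y*(90 - 207*c) - 24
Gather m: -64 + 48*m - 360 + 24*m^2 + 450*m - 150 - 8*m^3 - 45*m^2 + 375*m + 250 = -8*m^3 - 21*m^2 + 873*m - 324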